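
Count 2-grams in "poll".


Word: "poll" (length 4)
Number of 2-grams = length - 2 + 1 = 4 - 2 + 1
= 3


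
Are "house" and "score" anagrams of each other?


Word 1: "house" → sorted: ehosu
Word 2: "score" → sorted: ceors
Same letters? ehosu != ceors
Anagram = No


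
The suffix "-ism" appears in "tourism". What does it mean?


Suffix: -ism
Example: tourism (tour + -ism)
Meaning = belief / practice


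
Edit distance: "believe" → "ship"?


Word 1: "believe" (length 7)
Word 2: "ship" (length 4)
One optimal edit sequence (insert/delete/substitute each cost 1):
  1. delete 'b'  (+1)
  2. substitute 'e' -> 's'  (+1)
  3. substitute 'l' -> 'h'  (+1)
  4. keep 'i'
  5. delete 'e'  (+1)
  6. delete 'v'  (+1)
  7. substitute 'e' -> 'p'  (+1)
Total edit operations: 6
Edit distance = 6


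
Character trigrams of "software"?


Word: "software" (length 8)
Number of trigrams = 8 - 3 + 1 = 6
  Position 0: "sof"
  Position 1: "oft"
  Position 2: "ftw"
  Position 3: "twa"
  Position 4: "war"
  Position 5: "are"
Trigrams = "sof", "oft", "ftw", "twa", "war", "are"


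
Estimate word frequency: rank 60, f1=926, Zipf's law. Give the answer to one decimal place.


Zipf's law: f(r) = f(1) / r
f(1) = 926
f(60) = 926 / 60
= 15.4 occurrences


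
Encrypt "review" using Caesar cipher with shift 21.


Word: "review"
Shift: 21
Each letter → (letter + shift) mod 26:
  'r' (17) + 21 = 12 → 'm'
  'e' (4) + 21 = 25 → 'z'
  'v' (21) + 21 = 16 → 'q'
  'i' (8) + 21 = 3 → 'd'
  'e' (4) + 21 = 25 → 'z'
  'w' (22) + 21 = 17 → 'r'
Result = "mzqdzr"


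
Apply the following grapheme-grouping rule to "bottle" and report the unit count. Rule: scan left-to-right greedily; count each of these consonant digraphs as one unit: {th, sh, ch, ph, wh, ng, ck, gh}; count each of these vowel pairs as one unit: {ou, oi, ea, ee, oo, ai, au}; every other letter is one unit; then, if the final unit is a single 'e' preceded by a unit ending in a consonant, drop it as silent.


Word: "bottle" (6 letters)
Left-to-right scan:
  1. 'b' (letter)
  2. 'o' (letter)
  3. 't' (letter)
  4. 't' (letter)
  5. 'l' (letter)
  6. 'e' (letter)
Units from scan: 6
Final unit is 'e' after a consonant -> drop as silent (-1)
Sound units = 5 units


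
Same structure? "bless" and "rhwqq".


Pattern of "bless": [0, 1, 2, 3, 3]
Pattern of "rhwqq": [0, 1, 2, 3, 3]
Patterns match
Same pattern = Yes


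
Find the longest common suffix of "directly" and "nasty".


Word 1: "directly"
Word 2: "nasty"
Comparing from end:
  Pos -1: 'y' == 'y'
  Pos -2: 'l' != 't' (stop)
LCS = "y" (length 1)


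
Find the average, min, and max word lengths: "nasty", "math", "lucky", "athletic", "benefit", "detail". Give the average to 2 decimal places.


Lengths: "nasty"=5, "math"=4, "lucky"=5, "athletic"=8, "benefit"=7, "detail"=6
Sum = 35, Count = 6
Average = 35/6 = 5.83
= avg=5.83, min=4, max=8


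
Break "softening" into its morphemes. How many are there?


Word: "softening"
Morphemes: soft / -en / -ing
Each morpheme carries meaning
= 3 morphemes


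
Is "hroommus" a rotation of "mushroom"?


Word: "mushroom", Candidate: "hroommus"
Method: check if candidate is substring of word+word
"mushroommushroom" contains "hroommus"? Yes
Is rotation = Yes


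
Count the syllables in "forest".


Word: "forest"
Syllable breakdown: for | est
Counting: 2 parts
= 2 syllables


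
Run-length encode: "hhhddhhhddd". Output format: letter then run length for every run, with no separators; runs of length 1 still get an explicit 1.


String: "hhhddhhhddd"
Scanning for consecutive runs:
  'h' x 3
  'd' x 2
  'h' x 3
  'd' x 3
RLE = "h3d2h3d3"


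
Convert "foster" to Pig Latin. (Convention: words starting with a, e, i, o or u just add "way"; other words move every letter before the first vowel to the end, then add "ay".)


Word: "foster"
Starts with consonant(s) → move to end, add 'ay'
Consonant cluster: "f"
Pig Latin = "osterfay"


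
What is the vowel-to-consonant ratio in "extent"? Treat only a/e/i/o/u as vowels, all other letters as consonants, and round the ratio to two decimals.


Word: "extent"
Vowels (a,e,i,o,u): 2
Consonants: 4
Ratio = 2/4
= 0.50


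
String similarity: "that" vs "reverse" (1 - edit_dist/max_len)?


Word 1: "that" (length 4)
Word 2: "reverse" (length 7)
One optimal edit sequence:
  1. insert 'r'  (+1)
  2. insert 'e'  (+1)
  3. insert 'v'  (+1)
  4. substitute 't' -> 'e'  (+1)
  5. substitute 'h' -> 'r'  (+1)
  6. substitute 'a' -> 's'  (+1)
  7. substitute 't' -> 'e'  (+1)
Edit distance = 7
Max length = max(4, 7) = 7
Similarity = 1 - 7/7
= 0.0000


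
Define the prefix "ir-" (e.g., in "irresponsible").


Prefix: ir-
Example: irresponsible = ir- + responsible
Meaning = not


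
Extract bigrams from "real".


Word: "real" (length 4)
Number of bigrams = 4 - 2 + 1 = 3
  Position 0: "re"
  Position 1: "ea"
  Position 2: "al"
Bigrams = "re", "ea", "al"


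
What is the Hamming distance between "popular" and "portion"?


Comparing character by character (same length = 7):
  Pos 0: 'p' vs 'p' =
  Pos 1: 'o' vs 'o' =
  Pos 2: 'p' vs 'r' !=
  Pos 3: 'u' vs 't' !=
  Pos 4: 'l' vs 'i' !=
  Pos 5: 'a' vs 'o' !=
  Pos 6: 'r' vs 'n' !=
Hamming distance = 5


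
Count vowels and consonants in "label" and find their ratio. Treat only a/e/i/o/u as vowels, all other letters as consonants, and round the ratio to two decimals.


Word: "label"
Vowels (a,e,i,o,u): 2
Consonants: 3
Ratio = 2/3
= 0.67


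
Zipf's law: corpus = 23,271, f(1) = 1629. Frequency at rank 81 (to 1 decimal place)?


Zipf's law: f(r) = f(1) / r
f(1) = 1629
f(81) = 1629 / 81
= 20.1 occurrences


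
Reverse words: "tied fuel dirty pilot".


Original: "tied fuel dirty pilot"
Words (1..n): tied | fuel | dirty | pilot
Reversed (n..1): pilot | dirty | fuel | tied
Result = "pilot dirty fuel tied"


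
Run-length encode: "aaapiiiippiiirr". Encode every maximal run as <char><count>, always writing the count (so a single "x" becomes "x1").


String: "aaapiiiippiiirr"
Scanning for consecutive runs:
  'a' x 3
  'p' x 1
  'i' x 4
  'p' x 2
  'i' x 3
  'r' x 2
RLE = "a3p1i4p2i3r2"


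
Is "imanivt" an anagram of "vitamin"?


Word 1: "vitamin" → sorted: aiimntv
Word 2: "imanivt" → sorted: aiimntv
Same letters? aiimntv == aiimntv
Anagram = Yes


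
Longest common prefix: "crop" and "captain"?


Word 1: "crop"
Word 2: "captain"
Comparing from start:
  Pos 0: 'c' == 'c'
  Pos 1: 'r' != 'a' (stop)
LCP = "c" (length 1)


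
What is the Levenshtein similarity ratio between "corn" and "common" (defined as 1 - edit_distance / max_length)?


Word 1: "corn" (length 4)
Word 2: "common" (length 6)
One optimal edit sequence:
  1. keep 'c'
  2. keep 'o'
  3. insert 'm'  (+1)
  4. insert 'm'  (+1)
  5. substitute 'r' -> 'o'  (+1)
  6. keep 'n'
Edit distance = 3
Max length = max(4, 6) = 6
Similarity = 1 - 3/6
= 0.5000


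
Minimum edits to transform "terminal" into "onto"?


Word 1: "terminal" (length 8)
Word 2: "onto" (length 4)
One optimal edit sequence (insert/delete/substitute each cost 1):
  1. delete 't'  (+1)
  2. delete 'e'  (+1)
  3. delete 'r'  (+1)
  4. delete 'm'  (+1)
  5. substitute 'i' -> 'o'  (+1)
  6. keep 'n'
  7. substitute 'a' -> 't'  (+1)
  8. substitute 'l' -> 'o'  (+1)
Total edit operations: 7
Edit distance = 7


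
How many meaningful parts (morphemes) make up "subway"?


Word: "subway"
Morphemes: sub- | way
Each morpheme carries meaning
= 2 morphemes


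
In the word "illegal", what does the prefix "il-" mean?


Prefix: il-
As in: illegal -> il- + legal
Meaning = not


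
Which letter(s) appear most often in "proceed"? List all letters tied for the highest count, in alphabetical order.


Word: "proceed"
Letter counts:
  'c': 1
  'd': 1
  'e': 2
  'o': 1
  'p': 1
  'r': 1
Maximum count = 2
Most frequent = 'e' (2 times each)


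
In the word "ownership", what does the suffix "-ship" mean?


Suffix: -ship
As in: ownership -> owner + -ship
Meaning = state / position


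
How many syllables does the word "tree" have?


Word: "tree"
Syllable breakdown: tree
Counting: 1 part
= 1 syllable


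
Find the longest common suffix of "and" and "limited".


Word 1: "and"
Word 2: "limited"
Comparing from end:
  Pos -1: 'd' == 'd'
  Pos -2: 'n' != 'e' (stop)
LCS = "d" (length 1)


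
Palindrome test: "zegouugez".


Word: "zegouugez"
Reversed: "zeguuogez"
Forward == Backward? zegouugez != zeguuogez
Palindrome = No


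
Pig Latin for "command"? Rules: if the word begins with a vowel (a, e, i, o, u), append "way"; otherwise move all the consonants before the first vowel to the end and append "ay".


Word: "command"
Starts with consonant(s) → move to end, add 'ay'
Consonant cluster: "c"
Pig Latin = "ommandcay"


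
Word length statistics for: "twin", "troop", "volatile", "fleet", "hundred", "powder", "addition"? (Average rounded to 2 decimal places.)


Lengths: "twin"=4, "troop"=5, "volatile"=8, "fleet"=5, "hundred"=7, "powder"=6, "addition"=8
Sum = 43, Count = 7
Average = 43/7 = 6.14
= avg=6.14, min=4, max=8


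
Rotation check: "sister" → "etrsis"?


Word: "sister", Candidate: "etrsis"
Method: check if candidate is substring of word+word
"sistersister" contains "etrsis"? No
Is rotation = No


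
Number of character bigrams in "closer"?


Word: "closer" (length 6)
Number of 2-grams = length - 2 + 1 = 6 - 2 + 1
= 5


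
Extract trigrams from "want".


Word: "want" (length 4)
Number of trigrams = 4 - 3 + 1 = 2
  Position 0: "wan"
  Position 1: "ant"
Trigrams = "wan", "ant"


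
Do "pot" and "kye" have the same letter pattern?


Pattern of "pot": [0, 1, 2]
Pattern of "kye": [0, 1, 2]
Patterns match
Same pattern = Yes


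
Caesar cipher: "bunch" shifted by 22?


Word: "bunch"
Shift: 22
Each letter → (letter + shift) mod 26:
  'b' (1) + 22 = 23 → 'x'
  'u' (20) + 22 = 16 → 'q'
  'n' (13) + 22 = 9 → 'j'
  'c' (2) + 22 = 24 → 'y'
  'h' (7) + 22 = 3 → 'd'
Result = "xqjyd"


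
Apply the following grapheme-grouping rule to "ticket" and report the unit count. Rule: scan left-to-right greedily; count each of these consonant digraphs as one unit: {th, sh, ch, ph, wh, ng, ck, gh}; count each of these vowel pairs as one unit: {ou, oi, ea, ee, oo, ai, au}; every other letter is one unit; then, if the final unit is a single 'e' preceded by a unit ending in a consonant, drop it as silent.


Word: "ticket" (6 letters)
Left-to-right scan:
  [1] 't' (letter)
  [2] 'i' (letter)
  [3] 'ck' (digraph)
  [4] 'e' (letter)
  [5] 't' (letter)
Units from scan: 5
Sound units = 5 units


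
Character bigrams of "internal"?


Word: "internal" (length 8)
Number of bigrams = 8 - 2 + 1 = 7
  Position 0: "in"
  Position 1: "nt"
  Position 2: "te"
  Position 3: "er"
  Position 4: "rn"
  Position 5: "na"
  Position 6: "al"
Bigrams = "in", "nt", "te", "er", "rn", "na", "al"


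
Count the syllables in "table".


Word: "table"
Syllable breakdown: ta | ble
Counting: 2 parts
= 2 syllables


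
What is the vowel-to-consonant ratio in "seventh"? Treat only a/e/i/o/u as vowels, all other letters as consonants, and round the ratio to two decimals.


Word: "seventh"
Vowels (a,e,i,o,u): 2
Consonants: 5
Ratio = 2/5
= 0.40


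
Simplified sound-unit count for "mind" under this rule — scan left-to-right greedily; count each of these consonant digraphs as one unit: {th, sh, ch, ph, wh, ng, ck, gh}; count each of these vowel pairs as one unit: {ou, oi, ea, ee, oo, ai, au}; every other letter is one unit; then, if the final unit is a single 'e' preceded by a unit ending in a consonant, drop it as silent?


Word: "mind" (4 letters)
Left-to-right scan:
  [1] 'm' (letter)
  [2] 'i' (letter)
  [3] 'n' (letter)
  [4] 'd' (letter)
Units from scan: 4
Sound units = 4 units


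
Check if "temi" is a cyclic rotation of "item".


Word: "item", Candidate: "temi"
Method: check if candidate is substring of word+word
"itemitem" contains "temi"? Yes
Is rotation = Yes


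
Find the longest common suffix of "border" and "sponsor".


Word 1: "border"
Word 2: "sponsor"
Comparing from end:
  Pos -1: 'r' == 'r'
  Pos -2: 'e' != 'o' (stop)
LCS = "r" (length 1)


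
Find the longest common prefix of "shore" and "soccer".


Word 1: "shore"
Word 2: "soccer"
Comparing from start:
  Pos 0: 's' == 's'
  Pos 1: 'h' != 'o' (stop)
LCP = "s" (length 1)


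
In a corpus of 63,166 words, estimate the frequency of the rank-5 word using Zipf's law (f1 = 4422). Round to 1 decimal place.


Zipf's law: f(r) = f(1) / r
f(1) = 4422
f(5) = 4422 / 5
= 884.4 occurrences


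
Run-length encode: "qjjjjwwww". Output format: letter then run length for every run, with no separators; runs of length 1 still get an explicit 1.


String: "qjjjjwwww"
Scanning for consecutive runs:
  'q' x 1
  'j' x 4
  'w' x 4
RLE = "q1j4w4"


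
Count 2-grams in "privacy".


Word: "privacy" (length 7)
Number of 2-grams = length - 2 + 1 = 7 - 2 + 1
= 6


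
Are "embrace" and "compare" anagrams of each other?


Word 1: "embrace" → sorted: abceemr
Word 2: "compare" → sorted: acemopr
Same letters? abceemr != acemopr
Anagram = No


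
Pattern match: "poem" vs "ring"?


Pattern of "poem": [0, 1, 2, 3]
Pattern of "ring": [0, 1, 2, 3]
Patterns match
Same pattern = Yes


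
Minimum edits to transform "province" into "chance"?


Word 1: "province" (length 8)
Word 2: "chance" (length 6)
One optimal edit sequence (insert/delete/substitute each cost 1):
  1. delete 'p'  (+1)
  2. delete 'r'  (+1)
  3. substitute 'o' -> 'c'  (+1)
  4. substitute 'v' -> 'h'  (+1)
  5. substitute 'i' -> 'a'  (+1)
  6. keep 'n'
  7. keep 'c'
  8. keep 'e'
Total edit operations: 5
Edit distance = 5


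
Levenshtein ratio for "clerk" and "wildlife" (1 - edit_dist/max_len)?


Word 1: "clerk" (length 5)
Word 2: "wildlife" (length 8)
One optimal edit sequence:
  1. insert 'w'  (+1)
  2. insert 'i'  (+1)
  3. insert 'l'  (+1)
  4. substitute 'c' -> 'd'  (+1)
  5. keep 'l'
  6. substitute 'e' -> 'i'  (+1)
  7. substitute 'r' -> 'f'  (+1)
  8. substitute 'k' -> 'e'  (+1)
Edit distance = 7
Max length = max(5, 8) = 8
Similarity = 1 - 7/8
= 0.1250


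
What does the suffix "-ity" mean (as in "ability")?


Suffix: -ity
Example: ability = able + -ity, with a spelling change
Meaning = quality of


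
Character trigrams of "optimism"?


Word: "optimism" (length 8)
Number of trigrams = 8 - 3 + 1 = 6
  Position 0: "opt"
  Position 1: "pti"
  Position 2: "tim"
  Position 3: "imi"
  Position 4: "mis"
  Position 5: "ism"
Trigrams = "opt", "pti", "tim", "imi", "mis", "ism"


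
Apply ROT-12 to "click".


Word: "click"
Shift: 12
Each letter → (letter + shift) mod 26:
  'c' (2) + 12 = 14 → 'o'
  'l' (11) + 12 = 23 → 'x'
  'i' (8) + 12 = 20 → 'u'
  'c' (2) + 12 = 14 → 'o'
  'k' (10) + 12 = 22 → 'w'
Result = "oxuow"


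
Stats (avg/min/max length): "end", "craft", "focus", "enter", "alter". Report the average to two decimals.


Lengths: "end"=3, "craft"=5, "focus"=5, "enter"=5, "alter"=5
Sum = 23, Count = 5
Average = 23/5 = 4.60
= avg=4.60, min=3, max=5


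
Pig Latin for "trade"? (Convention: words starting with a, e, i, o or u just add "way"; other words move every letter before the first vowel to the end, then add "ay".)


Word: "trade"
Starts with consonant(s) → move to end, add 'ay'
Consonant cluster: "tr"
Pig Latin = "adetray"


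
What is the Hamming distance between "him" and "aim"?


Comparing character by character (same length = 3):
  Pos 0: 'h' vs 'a' !=
  Pos 1: 'i' vs 'i' =
  Pos 2: 'm' vs 'm' =
Hamming distance = 1


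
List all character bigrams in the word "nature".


Word: "nature" (length 6)
Number of bigrams = 6 - 2 + 1 = 5
  Position 0: "na"
  Position 1: "at"
  Position 2: "tu"
  Position 3: "ur"
  Position 4: "re"
Bigrams = "na", "at", "tu", "ur", "re"


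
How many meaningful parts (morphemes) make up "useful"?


Word: "useful"
Morphemes: use | -ful
Each morpheme carries meaning
= 2 morphemes


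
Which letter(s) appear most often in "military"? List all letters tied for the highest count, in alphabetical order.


Word: "military"
Letter counts:
  'a': 1
  'i': 2
  'l': 1
  'm': 1
  'r': 1
  't': 1
  'y': 1
Maximum count = 2
Most frequent = 'i' (2 times each)


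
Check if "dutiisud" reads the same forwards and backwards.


Word: "dutiisud"
Reversed: "dusiitud"
Forward == Backward? dutiisud != dusiitud
Palindrome = No


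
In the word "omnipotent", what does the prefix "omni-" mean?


Prefix: omni-
As in: omnipotent -> omni- + potent
Meaning = all


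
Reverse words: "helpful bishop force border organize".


Original: "helpful bishop force border organize"
Words (1..n): helpful | bishop | force | border | organize
Reversed (n..1): organize | border | force | bishop | helpful
Result = "organize border force bishop helpful"


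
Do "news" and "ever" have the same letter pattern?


Pattern of "news": [0, 1, 2, 3]
Pattern of "ever": [0, 1, 0, 2]
Patterns do not match
Same pattern = No


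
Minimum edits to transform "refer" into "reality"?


Word 1: "refer" (length 5)
Word 2: "reality" (length 7)
One optimal edit sequence (insert/delete/substitute each cost 1):
  1. keep 'r'
  2. keep 'e'
  3. insert 'a'  (+1)
  4. insert 'l'  (+1)
  5. substitute 'f' -> 'i'  (+1)
  6. substitute 'e' -> 't'  (+1)
  7. substitute 'r' -> 'y'  (+1)
Total edit operations: 5
Edit distance = 5


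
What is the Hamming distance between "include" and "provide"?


Comparing character by character (same length = 7):
  Pos 0: 'i' vs 'p' !=
  Pos 1: 'n' vs 'r' !=
  Pos 2: 'c' vs 'o' !=
  Pos 3: 'l' vs 'v' !=
  Pos 4: 'u' vs 'i' !=
  Pos 5: 'd' vs 'd' =
  Pos 6: 'e' vs 'e' =
Hamming distance = 5


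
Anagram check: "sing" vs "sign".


Word 1: "sing" → sorted: gins
Word 2: "sign" → sorted: gins
Same letters? gins == gins
Anagram = Yes


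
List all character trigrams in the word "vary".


Word: "vary" (length 4)
Number of trigrams = 4 - 3 + 1 = 2
  Position 0: "var"
  Position 1: "ary"
Trigrams = "var", "ary"


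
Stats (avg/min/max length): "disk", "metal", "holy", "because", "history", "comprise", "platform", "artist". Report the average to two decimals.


Lengths: "disk"=4, "metal"=5, "holy"=4, "because"=7, "history"=7, "comprise"=8, "platform"=8, "artist"=6
Sum = 49, Count = 8
Average = 49/8 = 6.13
= avg=6.13, min=4, max=8


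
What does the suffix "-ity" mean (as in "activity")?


Suffix: -ity
Example: activity = active + -ity, with a spelling change
Meaning = quality of


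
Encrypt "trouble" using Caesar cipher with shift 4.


Word: "trouble"
Shift: 4
Each letter → (letter + shift) mod 26:
  't' (19) + 4 = 23 → 'x'
  'r' (17) + 4 = 21 → 'v'
  'o' (14) + 4 = 18 → 's'
  'u' (20) + 4 = 24 → 'y'
  'b' (1) + 4 = 5 → 'f'
  'l' (11) + 4 = 15 → 'p'
  'e' (4) + 4 = 8 → 'i'
Result = "xvsyfpi"


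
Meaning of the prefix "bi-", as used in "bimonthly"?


Prefix: bi-
Example: bimonthly (bi- + monthly)
Meaning = two


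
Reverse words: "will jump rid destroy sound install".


Original: "will jump rid destroy sound install"
Words (1..n): will | jump | rid | destroy | sound | install
Reversed (n..1): install | sound | destroy | rid | jump | will
Result = "install sound destroy rid jump will"


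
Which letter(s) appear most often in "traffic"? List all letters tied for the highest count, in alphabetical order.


Word: "traffic"
Letter counts:
  'a': 1
  'c': 1
  'f': 2
  'i': 1
  'r': 1
  't': 1
Maximum count = 2
Most frequent = 'f' (2 times each)


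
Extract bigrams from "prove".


Word: "prove" (length 5)
Number of bigrams = 5 - 2 + 1 = 4
  Position 0: "pr"
  Position 1: "ro"
  Position 2: "ov"
  Position 3: "ve"
Bigrams = "pr", "ro", "ov", "ve"


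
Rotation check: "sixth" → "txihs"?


Word: "sixth", Candidate: "txihs"
Method: check if candidate is substring of word+word
"sixthsixth" contains "txihs"? No
Is rotation = No


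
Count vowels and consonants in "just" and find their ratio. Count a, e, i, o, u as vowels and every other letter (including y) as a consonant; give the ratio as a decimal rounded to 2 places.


Word: "just"
Vowels (a,e,i,o,u): 1
Consonants: 3
Ratio = 1/3
= 0.33


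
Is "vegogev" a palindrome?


Word: "vegogev"
Reversed: "vegogev"
Forward == Backward? vegogev == vegogev
Palindrome = Yes


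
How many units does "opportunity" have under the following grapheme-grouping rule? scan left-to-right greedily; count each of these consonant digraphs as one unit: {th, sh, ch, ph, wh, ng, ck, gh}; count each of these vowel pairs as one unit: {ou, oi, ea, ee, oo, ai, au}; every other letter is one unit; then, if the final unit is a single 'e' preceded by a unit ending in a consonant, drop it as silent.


Word: "opportunity" (11 letters)
Left-to-right scan:
  [1] 'o' (letter)
  [2] 'p' (letter)
  [3] 'p' (letter)
  [4] 'o' (letter)
  [5] 'r' (letter)
  [6] 't' (letter)
  [7] 'u' (letter)
  [8] 'n' (letter)
  [9] 'i' (letter)
  [10] 't' (letter)
  [11] 'y' (letter)
Units from scan: 11
Sound units = 11 units


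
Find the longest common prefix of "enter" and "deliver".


Word 1: "enter"
Word 2: "deliver"
Comparing from start:
  Pos 0: 'e' != 'd' (stop)
LCP = "" (length 0)


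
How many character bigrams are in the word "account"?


Word: "account" (length 7)
Number of 2-grams = length - 2 + 1 = 7 - 2 + 1
= 6


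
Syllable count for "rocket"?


Word: "rocket"
Syllable breakdown: rock · et
Counting: 2 parts
= 2 syllables


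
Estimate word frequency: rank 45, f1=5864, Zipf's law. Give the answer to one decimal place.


Zipf's law: f(r) = f(1) / r
f(1) = 5864
f(45) = 5864 / 45
= 130.3 occurrences


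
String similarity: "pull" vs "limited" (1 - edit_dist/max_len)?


Word 1: "pull" (length 4)
Word 2: "limited" (length 7)
One optimal edit sequence:
  1. insert 'l'  (+1)
  2. insert 'i'  (+1)
  3. insert 'm'  (+1)
  4. substitute 'p' -> 'i'  (+1)
  5. substitute 'u' -> 't'  (+1)
  6. substitute 'l' -> 'e'  (+1)
  7. substitute 'l' -> 'd'  (+1)
Edit distance = 7
Max length = max(4, 7) = 7
Similarity = 1 - 7/7
= 0.0000


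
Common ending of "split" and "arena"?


Word 1: "split"
Word 2: "arena"
Comparing from end:
  Pos -1: 't' != 'a' (stop)
LCS = "" (length 0)


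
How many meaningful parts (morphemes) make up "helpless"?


Word: "helpless"
Morphemes: help | -less
Each morpheme carries meaning
= 2 morphemes


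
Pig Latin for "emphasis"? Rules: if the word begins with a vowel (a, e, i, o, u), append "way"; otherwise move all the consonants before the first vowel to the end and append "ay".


Word: "emphasis"
Starts with vowel → add 'way'
Pig Latin = "emphasisway"


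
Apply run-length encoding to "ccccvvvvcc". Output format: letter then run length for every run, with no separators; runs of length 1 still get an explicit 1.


String: "ccccvvvvcc"
Scanning for consecutive runs:
  'c' x 4
  'v' x 4
  'c' x 2
RLE = "c4v4c2"


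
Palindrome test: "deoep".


Word: "deoep"
Reversed: "peoed"
Forward == Backward? deoep != peoed
Palindrome = No


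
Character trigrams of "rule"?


Word: "rule" (length 4)
Number of trigrams = 4 - 3 + 1 = 2
  Position 0: "rul"
  Position 1: "ule"
Trigrams = "rul", "ule"


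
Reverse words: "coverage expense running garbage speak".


Original: "coverage expense running garbage speak"
Words (1..n): coverage | expense | running | garbage | speak
Reversed (n..1): speak | garbage | running | expense | coverage
Result = "speak garbage running expense coverage"


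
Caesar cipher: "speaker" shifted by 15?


Word: "speaker"
Shift: 15
Each letter → (letter + shift) mod 26:
  's' (18) + 15 = 7 → 'h'
  'p' (15) + 15 = 4 → 'e'
  'e' (4) + 15 = 19 → 't'
  'a' (0) + 15 = 15 → 'p'
  'k' (10) + 15 = 25 → 'z'
  'e' (4) + 15 = 19 → 't'
  'r' (17) + 15 = 6 → 'g'
Result = "hetpztg"


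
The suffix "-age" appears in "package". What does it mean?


Suffix: -age
As in: package -> pack + -age
Meaning = result / collection


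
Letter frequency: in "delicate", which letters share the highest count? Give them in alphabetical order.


Word: "delicate"
Letter counts:
  'a': 1
  'c': 1
  'd': 1
  'e': 2
  'i': 1
  'l': 1
  't': 1
Maximum count = 2
Most frequent = 'e' (2 times each)


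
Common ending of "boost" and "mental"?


Word 1: "boost"
Word 2: "mental"
Comparing from end:
  Pos -1: 't' != 'l' (stop)
LCS = "" (length 0)


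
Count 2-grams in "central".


Word: "central" (length 7)
Number of 2-grams = length - 2 + 1 = 7 - 2 + 1
= 6


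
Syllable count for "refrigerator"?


Word: "refrigerator"
Syllable breakdown: re-frig-er-a-tor
Counting: 5 parts
= 5 syllables


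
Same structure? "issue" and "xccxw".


Pattern of "issue": [0, 1, 1, 2, 3]
Pattern of "xccxw": [0, 1, 1, 0, 2]
Patterns do not match
Same pattern = No


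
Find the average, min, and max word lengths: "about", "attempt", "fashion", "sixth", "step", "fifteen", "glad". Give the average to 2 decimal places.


Lengths: "about"=5, "attempt"=7, "fashion"=7, "sixth"=5, "step"=4, "fifteen"=7, "glad"=4
Sum = 39, Count = 7
Average = 39/7 = 5.57
= avg=5.57, min=4, max=7


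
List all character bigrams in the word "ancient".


Word: "ancient" (length 7)
Number of bigrams = 7 - 2 + 1 = 6
  Position 0: "an"
  Position 1: "nc"
  Position 2: "ci"
  Position 3: "ie"
  Position 4: "en"
  Position 5: "nt"
Bigrams = "an", "nc", "ci", "ie", "en", "nt"


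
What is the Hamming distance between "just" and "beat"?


Comparing character by character (same length = 4):
  Pos 0: 'j' vs 'b' !=
  Pos 1: 'u' vs 'e' !=
  Pos 2: 's' vs 'a' !=
  Pos 3: 't' vs 't' =
Hamming distance = 3


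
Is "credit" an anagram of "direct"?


Word 1: "direct" → sorted: cdeirt
Word 2: "credit" → sorted: cdeirt
Same letters? cdeirt == cdeirt
Anagram = Yes


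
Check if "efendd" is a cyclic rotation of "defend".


Word: "defend", Candidate: "efendd"
Method: check if candidate is substring of word+word
"defenddefend" contains "efendd"? Yes
Is rotation = Yes


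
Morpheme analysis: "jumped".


Word: "jumped"
Morphemes: jump + -ed
Each morpheme carries meaning
= 2 morphemes


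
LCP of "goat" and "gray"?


Word 1: "goat"
Word 2: "gray"
Comparing from start:
  Pos 0: 'g' == 'g'
  Pos 1: 'o' != 'r' (stop)
LCP = "g" (length 1)


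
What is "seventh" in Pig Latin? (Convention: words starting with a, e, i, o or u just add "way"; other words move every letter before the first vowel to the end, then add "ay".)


Word: "seventh"
Starts with consonant(s) → move to end, add 'ay'
Consonant cluster: "s"
Pig Latin = "eventhsay"


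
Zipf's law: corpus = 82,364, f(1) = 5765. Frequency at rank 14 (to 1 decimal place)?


Zipf's law: f(r) = f(1) / r
f(1) = 5765
f(14) = 5765 / 14
= 411.8 occurrences


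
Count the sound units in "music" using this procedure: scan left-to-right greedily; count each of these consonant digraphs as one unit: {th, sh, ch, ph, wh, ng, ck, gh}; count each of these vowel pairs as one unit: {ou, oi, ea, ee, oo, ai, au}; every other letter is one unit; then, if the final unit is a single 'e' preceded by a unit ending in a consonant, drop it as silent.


Word: "music" (5 letters)
Left-to-right scan:
  (1) 'm' (letter)
  (2) 'u' (letter)
  (3) 's' (letter)
  (4) 'i' (letter)
  (5) 'c' (letter)
Units from scan: 5
Sound units = 5 units


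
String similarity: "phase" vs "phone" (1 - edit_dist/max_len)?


Word 1: "phase" (length 5)
Word 2: "phone" (length 5)
One optimal edit sequence:
  1. keep 'p'
  2. keep 'h'
  3. substitute 'a' -> 'o'  (+1)
  4. substitute 's' -> 'n'  (+1)
  5. keep 'e'
Edit distance = 2
Max length = max(5, 5) = 5
Similarity = 1 - 2/5
= 0.6000


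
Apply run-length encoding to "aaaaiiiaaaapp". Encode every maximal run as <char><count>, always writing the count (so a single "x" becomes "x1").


String: "aaaaiiiaaaapp"
Scanning for consecutive runs:
  'a' x 4
  'i' x 3
  'a' x 4
  'p' x 2
RLE = "a4i3a4p2"


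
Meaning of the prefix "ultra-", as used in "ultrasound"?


Prefix: ultra-
Example: ultrasound = ultra- + sound
Meaning = beyond


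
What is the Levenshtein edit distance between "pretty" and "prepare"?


Word 1: "pretty" (length 6)
Word 2: "prepare" (length 7)
One optimal edit sequence (insert/delete/substitute each cost 1):
  1. keep 'p'
  2. keep 'r'
  3. keep 'e'
  4. insert 'p'  (+1)
  5. substitute 't' -> 'a'  (+1)
  6. substitute 't' -> 'r'  (+1)
  7. substitute 'y' -> 'e'  (+1)
Total edit operations: 4
Edit distance = 4


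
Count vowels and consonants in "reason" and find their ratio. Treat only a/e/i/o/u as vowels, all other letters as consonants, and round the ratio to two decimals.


Word: "reason"
Vowels (a,e,i,o,u): 3
Consonants: 3
Ratio = 3/3
= 1.00


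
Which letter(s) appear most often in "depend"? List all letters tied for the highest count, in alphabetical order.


Word: "depend"
Letter counts:
  'd': 2
  'e': 2
  'n': 1
  'p': 1
Maximum count = 2
Most frequent = 'd', 'e' (2 times each)


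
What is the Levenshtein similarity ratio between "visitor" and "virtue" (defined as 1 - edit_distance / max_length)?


Word 1: "visitor" (length 7)
Word 2: "virtue" (length 6)
One optimal edit sequence:
  1. keep 'v'
  2. keep 'i'
  3. delete 's'  (+1)
  4. substitute 'i' -> 'r'  (+1)
  5. keep 't'
  6. substitute 'o' -> 'u'  (+1)
  7. substitute 'r' -> 'e'  (+1)
Edit distance = 4
Max length = max(7, 6) = 7
Similarity = 1 - 4/7
= 0.4286


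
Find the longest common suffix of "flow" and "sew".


Word 1: "flow"
Word 2: "sew"
Comparing from end:
  Pos -1: 'w' == 'w'
  Pos -2: 'o' != 'e' (stop)
LCS = "w" (length 1)


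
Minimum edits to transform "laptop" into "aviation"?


Word 1: "laptop" (length 6)
Word 2: "aviation" (length 8)
One optimal edit sequence (insert/delete/substitute each cost 1):
  1. insert 'a'  (+1)
  2. insert 'v'  (+1)
  3. substitute 'l' -> 'i'  (+1)
  4. keep 'a'
  5. substitute 'p' -> 't'  (+1)
  6. substitute 't' -> 'i'  (+1)
  7. keep 'o'
  8. substitute 'p' -> 'n'  (+1)
Total edit operations: 6
Edit distance = 6


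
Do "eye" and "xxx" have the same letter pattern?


Pattern of "eye": [0, 1, 0]
Pattern of "xxx": [0, 0, 0]
Patterns do not match
Same pattern = No


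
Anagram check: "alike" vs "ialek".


Word 1: "alike" → sorted: aeikl
Word 2: "ialek" → sorted: aeikl
Same letters? aeikl == aeikl
Anagram = Yes


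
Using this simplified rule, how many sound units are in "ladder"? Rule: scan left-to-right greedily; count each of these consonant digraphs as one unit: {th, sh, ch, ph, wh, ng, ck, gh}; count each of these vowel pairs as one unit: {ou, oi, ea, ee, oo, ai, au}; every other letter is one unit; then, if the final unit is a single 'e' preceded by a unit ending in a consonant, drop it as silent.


Word: "ladder" (6 letters)
Left-to-right scan:
  [1] 'l' (letter)
  [2] 'a' (letter)
  [3] 'd' (letter)
  [4] 'd' (letter)
  [5] 'e' (letter)
  [6] 'r' (letter)
Units from scan: 6
Sound units = 6 units


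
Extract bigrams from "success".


Word: "success" (length 7)
Number of bigrams = 7 - 2 + 1 = 6
  Position 0: "su"
  Position 1: "uc"
  Position 2: "cc"
  Position 3: "ce"
  Position 4: "es"
  Position 5: "ss"
Bigrams = "su", "uc", "cc", "ce", "es", "ss"


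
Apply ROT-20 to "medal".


Word: "medal"
Shift: 20
Each letter → (letter + shift) mod 26:
  'm' (12) + 20 = 6 → 'g'
  'e' (4) + 20 = 24 → 'y'
  'd' (3) + 20 = 23 → 'x'
  'a' (0) + 20 = 20 → 'u'
  'l' (11) + 20 = 5 → 'f'
Result = "gyxuf"


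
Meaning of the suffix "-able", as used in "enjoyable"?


Suffix: -able
As in: enjoyable -> enjoy + -able
Meaning = capable of


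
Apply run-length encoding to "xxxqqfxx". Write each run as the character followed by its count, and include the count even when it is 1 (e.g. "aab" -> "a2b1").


String: "xxxqqfxx"
Scanning for consecutive runs:
  'x' x 3
  'q' x 2
  'f' x 1
  'x' x 2
RLE = "x3q2f1x2"


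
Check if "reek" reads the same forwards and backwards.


Word: "reek"
Reversed: "keer"
Forward == Backward? reek != keer
Palindrome = No


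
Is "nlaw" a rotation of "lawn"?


Word: "lawn", Candidate: "nlaw"
Method: check if candidate is substring of word+word
"lawnlawn" contains "nlaw"? Yes
Is rotation = Yes


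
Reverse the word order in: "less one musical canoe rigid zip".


Original: "less one musical canoe rigid zip"
Words (1..n): less | one | musical | canoe | rigid | zip
Reversed (n..1): zip | rigid | canoe | musical | one | less
Result = "zip rigid canoe musical one less"


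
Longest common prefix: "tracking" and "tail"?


Word 1: "tracking"
Word 2: "tail"
Comparing from start:
  Pos 0: 't' == 't'
  Pos 1: 'r' != 'a' (stop)
LCP = "t" (length 1)


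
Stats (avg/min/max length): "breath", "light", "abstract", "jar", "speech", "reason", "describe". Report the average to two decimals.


Lengths: "breath"=6, "light"=5, "abstract"=8, "jar"=3, "speech"=6, "reason"=6, "describe"=8
Sum = 42, Count = 7
Average = 42/7 = 6.00
= avg=6.00, min=3, max=8


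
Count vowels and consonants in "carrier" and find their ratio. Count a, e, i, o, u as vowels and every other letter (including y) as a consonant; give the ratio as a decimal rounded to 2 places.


Word: "carrier"
Vowels (a,e,i,o,u): 3
Consonants: 4
Ratio = 3/4
= 0.75


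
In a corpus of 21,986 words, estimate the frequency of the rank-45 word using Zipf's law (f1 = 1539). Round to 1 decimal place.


Zipf's law: f(r) = f(1) / r
f(1) = 1539
f(45) = 1539 / 45
= 34.2 occurrences


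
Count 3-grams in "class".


Word: "class" (length 5)
Number of 3-grams = length - 3 + 1 = 5 - 3 + 1
= 3


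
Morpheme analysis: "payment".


Word: "payment"
Morphemes: pay / -ment
Each morpheme carries meaning
= 2 morphemes


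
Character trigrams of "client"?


Word: "client" (length 6)
Number of trigrams = 6 - 3 + 1 = 4
  Position 0: "cli"
  Position 1: "lie"
  Position 2: "ien"
  Position 3: "ent"
Trigrams = "cli", "lie", "ien", "ent"


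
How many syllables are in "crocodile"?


Word: "crocodile"
Syllable breakdown: croc-o-dile
Counting: 3 parts
= 3 syllables


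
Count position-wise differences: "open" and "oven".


Comparing character by character (same length = 4):
  Pos 0: 'o' vs 'o' =
  Pos 1: 'p' vs 'v' !=
  Pos 2: 'e' vs 'e' =
  Pos 3: 'n' vs 'n' =
Hamming distance = 1


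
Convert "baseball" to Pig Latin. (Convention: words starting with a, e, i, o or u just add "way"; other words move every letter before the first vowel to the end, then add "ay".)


Word: "baseball"
Starts with consonant(s) → move to end, add 'ay'
Consonant cluster: "b"
Pig Latin = "aseballbay"


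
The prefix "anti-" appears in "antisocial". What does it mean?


Prefix: anti-
Example: antisocial = anti- + social
Meaning = against


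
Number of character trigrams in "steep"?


Word: "steep" (length 5)
Number of 3-grams = length - 3 + 1 = 5 - 3 + 1
= 3


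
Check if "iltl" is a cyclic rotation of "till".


Word: "till", Candidate: "iltl"
Method: check if candidate is substring of word+word
"tilltill" contains "iltl"? No
Is rotation = No


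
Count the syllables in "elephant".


Word: "elephant"
Syllable breakdown: el-e-phant
Counting: 3 parts
= 3 syllables


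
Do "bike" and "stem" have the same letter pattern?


Pattern of "bike": [0, 1, 2, 3]
Pattern of "stem": [0, 1, 2, 3]
Patterns match
Same pattern = Yes


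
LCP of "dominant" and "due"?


Word 1: "dominant"
Word 2: "due"
Comparing from start:
  Pos 0: 'd' == 'd'
  Pos 1: 'o' != 'u' (stop)
LCP = "d" (length 1)


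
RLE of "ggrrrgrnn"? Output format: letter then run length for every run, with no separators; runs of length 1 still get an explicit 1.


String: "ggrrrgrnn"
Scanning for consecutive runs:
  'g' x 2
  'r' x 3
  'g' x 1
  'r' x 1
  'n' x 2
RLE = "g2r3g1r1n2"


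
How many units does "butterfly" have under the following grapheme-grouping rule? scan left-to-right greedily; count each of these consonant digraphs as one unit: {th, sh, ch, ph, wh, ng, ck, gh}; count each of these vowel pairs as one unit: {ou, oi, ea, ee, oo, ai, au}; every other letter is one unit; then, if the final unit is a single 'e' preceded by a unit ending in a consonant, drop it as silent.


Word: "butterfly" (9 letters)
Left-to-right scan:
  (1) 'b' (letter)
  (2) 'u' (letter)
  (3) 't' (letter)
  (4) 't' (letter)
  (5) 'e' (letter)
  (6) 'r' (letter)
  (7) 'f' (letter)
  (8) 'l' (letter)
  (9) 'y' (letter)
Units from scan: 9
Sound units = 9 units


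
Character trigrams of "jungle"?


Word: "jungle" (length 6)
Number of trigrams = 6 - 3 + 1 = 4
  Position 0: "jun"
  Position 1: "ung"
  Position 2: "ngl"
  Position 3: "gle"
Trigrams = "jun", "ung", "ngl", "gle"


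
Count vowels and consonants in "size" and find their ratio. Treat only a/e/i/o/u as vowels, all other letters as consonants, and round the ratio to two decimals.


Word: "size"
Vowels (a,e,i,o,u): 2
Consonants: 2
Ratio = 2/2
= 1.00


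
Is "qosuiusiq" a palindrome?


Word: "qosuiusiq"
Reversed: "qisuiusoq"
Forward == Backward? qosuiusiq != qisuiusoq
Palindrome = No


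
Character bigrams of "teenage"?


Word: "teenage" (length 7)
Number of bigrams = 7 - 2 + 1 = 6
  Position 0: "te"
  Position 1: "ee"
  Position 2: "en"
  Position 3: "na"
  Position 4: "ag"
  Position 5: "ge"
Bigrams = "te", "ee", "en", "na", "ag", "ge"


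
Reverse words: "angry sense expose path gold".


Original: "angry sense expose path gold"
Words (1..n): angry | sense | expose | path | gold
Reversed (n..1): gold | path | expose | sense | angry
Result = "gold path expose sense angry"


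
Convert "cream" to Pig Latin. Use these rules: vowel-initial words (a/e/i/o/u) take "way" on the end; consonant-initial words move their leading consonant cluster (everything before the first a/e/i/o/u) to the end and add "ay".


Word: "cream"
Starts with consonant(s) → move to end, add 'ay'
Consonant cluster: "cr"
Pig Latin = "eamcray"


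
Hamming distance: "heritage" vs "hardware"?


Comparing character by character (same length = 8):
  Pos 0: 'h' vs 'h' =
  Pos 1: 'e' vs 'a' !=
  Pos 2: 'r' vs 'r' =
  Pos 3: 'i' vs 'd' !=
  Pos 4: 't' vs 'w' !=
  Pos 5: 'a' vs 'a' =
  Pos 6: 'g' vs 'r' !=
  Pos 7: 'e' vs 'e' =
Hamming distance = 4


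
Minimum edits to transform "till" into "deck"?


Word 1: "till" (length 4)
Word 2: "deck" (length 4)
One optimal edit sequence (insert/delete/substitute each cost 1):
  1. substitute 't' -> 'd'  (+1)
  2. substitute 'i' -> 'e'  (+1)
  3. substitute 'l' -> 'c'  (+1)
  4. substitute 'l' -> 'k'  (+1)
Total edit operations: 4
Edit distance = 4


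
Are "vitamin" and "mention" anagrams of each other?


Word 1: "vitamin" → sorted: aiimntv
Word 2: "mention" → sorted: eimnnot
Same letters? aiimntv != eimnnot
Anagram = No


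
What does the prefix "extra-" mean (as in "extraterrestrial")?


Prefix: extra-
Example: extraterrestrial (extra- + terrestrial)
Meaning = beyond


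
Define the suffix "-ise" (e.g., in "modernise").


Suffix: -ise
As in: modernise -> modern + -ise
Meaning = to make


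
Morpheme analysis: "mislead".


Word: "mislead"
Morphemes: mis- + lead
Each morpheme carries meaning
= 2 morphemes


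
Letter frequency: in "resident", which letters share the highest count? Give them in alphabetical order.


Word: "resident"
Letter counts:
  'd': 1
  'e': 2
  'i': 1
  'n': 1
  'r': 1
  's': 1
  't': 1
Maximum count = 2
Most frequent = 'e' (2 times each)


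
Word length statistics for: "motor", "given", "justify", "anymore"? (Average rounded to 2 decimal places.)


Lengths: "motor"=5, "given"=5, "justify"=7, "anymore"=7
Sum = 24, Count = 4
Average = 24/4 = 6.00
= avg=6.00, min=5, max=7
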